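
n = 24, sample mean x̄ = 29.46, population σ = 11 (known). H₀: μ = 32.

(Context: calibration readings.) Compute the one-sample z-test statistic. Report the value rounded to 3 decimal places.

SE = σ/√n = 11/√24 = 2.2454
z = (x̄−μ₀)/SE = (29.46−32)/2.2454 = -1.1312

test statistic = -1.131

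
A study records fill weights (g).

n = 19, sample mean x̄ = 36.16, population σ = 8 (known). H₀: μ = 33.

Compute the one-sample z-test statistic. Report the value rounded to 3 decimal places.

SE = σ/√n = 8/√19 = 1.8353
z = (x̄−μ₀)/SE = (36.16−33)/1.8353 = 1.7218

test statistic = 1.722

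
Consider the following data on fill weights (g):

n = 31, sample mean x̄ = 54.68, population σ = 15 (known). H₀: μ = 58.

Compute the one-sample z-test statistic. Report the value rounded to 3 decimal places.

SE = σ/√n = 15/√31 = 2.6941
z = (x̄−μ₀)/SE = (54.68−58)/2.6941 = -1.2323

test statistic = -1.232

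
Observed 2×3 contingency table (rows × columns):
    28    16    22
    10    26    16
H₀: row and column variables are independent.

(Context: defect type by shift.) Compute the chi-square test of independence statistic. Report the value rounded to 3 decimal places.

test statistic = 10.339

Row totals [66, 52], col totals [38, 42, 38], n=118
χ² = (28−21.25)²/21.25 + (16−23.49)²/23.49 + (22−21.25)²/21.25 + (10−16.75)²/16.75 + (26−18.51)²/18.51 + (16−16.75)²/16.75 = 10.3392
df = 2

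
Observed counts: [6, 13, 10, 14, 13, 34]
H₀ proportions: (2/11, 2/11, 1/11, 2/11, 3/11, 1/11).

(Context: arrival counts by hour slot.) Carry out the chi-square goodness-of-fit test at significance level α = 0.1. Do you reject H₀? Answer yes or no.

n = 90; E_i = n·p_i = [16.36, 16.36, 8.18, 16.36, 24.55, 8.18]
χ² = (6−16.36)²/16.36 + (13−16.36)²/16.36 + (10−8.18)²/8.18 + (14−16.36)²/16.36 + (13−24.55)²/24.55 + (34−8.18)²/8.18 = 94.9019
df = 5
p-value (upper-tail) = 0.00000
At α=0.1: p < α → reject H₀

reject H₀: yes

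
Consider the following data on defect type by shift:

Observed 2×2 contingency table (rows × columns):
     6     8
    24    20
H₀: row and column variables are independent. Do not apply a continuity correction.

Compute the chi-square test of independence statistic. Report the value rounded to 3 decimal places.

test statistic = 0.581

Row totals [14, 44], col totals [30, 28], n=58
χ² = (6−7.24)²/7.24 + (8−6.76)²/6.76 + (24−22.76)²/22.76 + (20−21.24)²/21.24 = 0.5811
df = 1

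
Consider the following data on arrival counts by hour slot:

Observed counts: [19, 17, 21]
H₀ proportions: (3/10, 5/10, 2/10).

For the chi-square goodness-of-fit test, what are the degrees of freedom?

df = k − 1 = 3 − 1 = 2

degrees of freedom = 2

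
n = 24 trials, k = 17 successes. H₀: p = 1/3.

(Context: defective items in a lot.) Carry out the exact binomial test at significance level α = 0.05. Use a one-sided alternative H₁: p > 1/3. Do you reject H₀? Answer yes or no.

Exact binomial: n=24, k=17, p₀=1/3=0.3333
P(X≥17) from Σ C(n,i)·p₀^i·(1−p₀)^(n−i)
p-value (one-sided, H₁ greater) = 0.00019
At α=0.05: p < α → reject H₀

reject H₀: yes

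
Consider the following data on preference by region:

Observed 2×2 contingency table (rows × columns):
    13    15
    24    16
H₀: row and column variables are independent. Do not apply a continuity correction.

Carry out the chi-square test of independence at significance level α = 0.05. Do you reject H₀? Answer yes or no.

Row totals [28, 40], col totals [37, 31], n=68
χ² = (13−15.24)²/15.24 + (15−12.76)²/12.76 + (24−21.76)²/21.76 + (16−18.24)²/18.24 = 1.2230
df = 1
p-value (upper-tail) = 0.26878
At α=0.05: p ≥ α → fail to reject H₀

reject H₀: no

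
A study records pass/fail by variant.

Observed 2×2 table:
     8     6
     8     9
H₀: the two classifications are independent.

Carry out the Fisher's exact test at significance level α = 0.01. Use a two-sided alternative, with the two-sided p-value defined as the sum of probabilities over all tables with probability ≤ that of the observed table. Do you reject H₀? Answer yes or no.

reject H₀: no

Margins: r₁=14, r₂=17, c₁=16, c₂=15, n=31
p_obs = C(14,8)·C(17,8)/C(31,16); sum pmf over tables with pmf ≤ p_obs
p-value (two-sided) = 0.72239
At α=0.01: p ≥ α → fail to reject H₀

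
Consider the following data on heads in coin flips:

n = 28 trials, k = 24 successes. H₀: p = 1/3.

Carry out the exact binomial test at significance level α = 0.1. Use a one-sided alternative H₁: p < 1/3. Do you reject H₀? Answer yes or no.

Exact binomial: n=28, k=24, p₀=1/3=0.3333
P(X≤24) from Σ C(n,i)·p₀^i·(1−p₀)^(n−i)
p-value (one-sided, H₁ less) = 1.00000
At α=0.1: p ≥ α → fail to reject H₀

reject H₀: no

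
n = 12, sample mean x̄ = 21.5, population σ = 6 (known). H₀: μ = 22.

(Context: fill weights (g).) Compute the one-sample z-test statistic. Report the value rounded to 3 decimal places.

test statistic = -0.289

SE = σ/√n = 6/√12 = 1.7321
z = (x̄−μ₀)/SE = (21.5−22)/1.7321 = -0.2887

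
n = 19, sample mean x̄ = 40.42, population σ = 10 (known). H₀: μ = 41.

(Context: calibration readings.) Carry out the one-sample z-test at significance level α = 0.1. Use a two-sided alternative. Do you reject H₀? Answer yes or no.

SE = σ/√n = 10/√19 = 2.2942
z = (x̄−μ₀)/SE = (40.42−41)/2.2942 = -0.2528
p-value (two-sided) = 0.80041
At α=0.1: p ≥ α → fail to reject H₀

reject H₀: no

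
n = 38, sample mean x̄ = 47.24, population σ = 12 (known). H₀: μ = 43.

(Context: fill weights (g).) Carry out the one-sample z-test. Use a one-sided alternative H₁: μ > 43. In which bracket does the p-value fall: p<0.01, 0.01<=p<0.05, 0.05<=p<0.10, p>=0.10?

SE = σ/√n = 12/√38 = 1.9467
z = (x̄−μ₀)/SE = (47.24−43)/1.9467 = 2.1781
p-value (one-sided, H₁ greater) = 0.01470
→ bracket: 0.01<=p<0.05

p-value bracket: 0.01<=p<0.05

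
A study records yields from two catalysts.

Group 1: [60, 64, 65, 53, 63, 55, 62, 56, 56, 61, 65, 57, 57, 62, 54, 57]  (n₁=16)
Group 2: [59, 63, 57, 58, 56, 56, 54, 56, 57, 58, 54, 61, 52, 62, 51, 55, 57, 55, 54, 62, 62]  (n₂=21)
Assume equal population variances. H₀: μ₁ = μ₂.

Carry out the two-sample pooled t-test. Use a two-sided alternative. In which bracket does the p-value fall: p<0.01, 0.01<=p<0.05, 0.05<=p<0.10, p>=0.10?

x̄₁=59.188, s₁=4.020, n₁=16
x̄₂=57.095, s₂=3.404, n₂=21
s_p² = [15·4.020² + 20·3.404²]/35 = 13.5499
SE = √(s_p²·(1/16+1/21)) = 1.2215
t = (59.188−57.095)/1.2215 = 1.7128
df = 35
p-value (two-sided) = 0.09559
→ bracket: 0.05<=p<0.10

p-value bracket: 0.05<=p<0.10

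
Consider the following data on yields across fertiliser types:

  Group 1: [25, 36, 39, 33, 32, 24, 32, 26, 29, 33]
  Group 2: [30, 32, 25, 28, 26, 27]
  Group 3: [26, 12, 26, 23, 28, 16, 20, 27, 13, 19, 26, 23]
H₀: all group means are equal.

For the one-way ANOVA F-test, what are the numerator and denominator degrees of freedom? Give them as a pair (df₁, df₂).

degrees of freedom = [2, 25]

k = 3 groups, N = 28 total
df = (k−1, N−k) = (3−1, 28−3) = (2, 25)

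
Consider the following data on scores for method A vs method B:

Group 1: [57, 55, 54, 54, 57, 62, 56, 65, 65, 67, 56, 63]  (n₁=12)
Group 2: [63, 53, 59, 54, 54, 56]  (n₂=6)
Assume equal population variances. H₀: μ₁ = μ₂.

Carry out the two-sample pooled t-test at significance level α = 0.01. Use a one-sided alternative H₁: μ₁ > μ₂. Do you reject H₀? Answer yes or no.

x̄₁=59.250, s₁=4.789, n₁=12
x̄₂=56.500, s₂=3.834, n₂=6
s_p² = [11·4.789² + 5·3.834²]/16 = 20.3594
SE = √(s_p²·(1/12+1/6)) = 2.2561
t = (59.250−56.500)/2.2561 = 1.2189
df = 16
p-value (one-sided, H₁ greater) = 0.12027
At α=0.01: p ≥ α → fail to reject H₀

reject H₀: no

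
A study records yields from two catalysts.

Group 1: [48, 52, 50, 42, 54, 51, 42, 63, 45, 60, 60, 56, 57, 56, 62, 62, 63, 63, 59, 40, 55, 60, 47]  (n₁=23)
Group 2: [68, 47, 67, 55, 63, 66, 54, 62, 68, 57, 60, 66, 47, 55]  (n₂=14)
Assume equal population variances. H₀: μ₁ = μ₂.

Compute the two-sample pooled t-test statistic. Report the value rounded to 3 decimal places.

test statistic = -2.176

x̄₁=54.217, s₁=7.385, n₁=23
x̄₂=59.643, s₂=7.302, n₂=14
s_p² = [22·7.385² + 13·7.302²]/35 = 54.0894
SE = √(s_p²·(1/23+1/14)) = 2.4930
t = (54.217−59.643)/2.4930 = -2.1762
df = 35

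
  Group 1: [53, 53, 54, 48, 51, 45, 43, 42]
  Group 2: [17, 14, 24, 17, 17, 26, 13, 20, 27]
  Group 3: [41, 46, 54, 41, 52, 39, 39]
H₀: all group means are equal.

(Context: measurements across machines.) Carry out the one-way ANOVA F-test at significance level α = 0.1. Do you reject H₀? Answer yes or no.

reject H₀: yes

Group means [48.62, 19.44, 44.57], grand mean 36.500
SSB = Σnᵢ(x̄ᵢ−x̄)² = 4250.188; SSW = ΣΣ(x−x̄ᵢ)² = 605.812
MSB = 4250.188/2 = 2125.0942; MSW = 605.812/21 = 28.8482
F = MSB/MSW = 73.6648
df = (2, 21)
p-value (upper-tail) = 0.00000
At α=0.1: p < α → reject H₀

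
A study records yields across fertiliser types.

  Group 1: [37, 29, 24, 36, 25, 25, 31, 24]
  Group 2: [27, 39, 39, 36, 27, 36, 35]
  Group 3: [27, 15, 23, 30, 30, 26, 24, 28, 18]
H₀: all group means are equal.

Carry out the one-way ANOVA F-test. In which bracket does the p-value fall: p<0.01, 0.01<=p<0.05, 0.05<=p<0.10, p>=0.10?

Group means [28.88, 34.14, 24.56], grand mean 28.792
SSB = Σnᵢ(x̄ᵢ−x̄)² = 362.004; SSW = ΣΣ(x−x̄ᵢ)² = 571.954
MSB = 362.004/2 = 181.0020; MSW = 571.954/21 = 27.2359
F = MSB/MSW = 6.6457
df = (2, 21)
p-value (upper-tail) = 0.00581
→ bracket: p<0.01

p-value bracket: p<0.01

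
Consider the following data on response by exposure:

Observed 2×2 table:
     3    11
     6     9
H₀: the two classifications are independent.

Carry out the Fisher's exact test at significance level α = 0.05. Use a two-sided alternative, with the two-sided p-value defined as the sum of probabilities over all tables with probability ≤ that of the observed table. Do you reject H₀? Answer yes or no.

Margins: r₁=14, r₂=15, c₁=9, c₂=20, n=29
p_obs = C(14,3)·C(15,6)/C(29,9); sum pmf over tables with pmf ≤ p_obs
p-value (two-sided) = 0.42699
At α=0.05: p ≥ α → fail to reject H₀

reject H₀: no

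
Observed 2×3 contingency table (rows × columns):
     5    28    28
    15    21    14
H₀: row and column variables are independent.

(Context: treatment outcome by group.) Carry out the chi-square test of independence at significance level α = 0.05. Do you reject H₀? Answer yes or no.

reject H₀: yes

Row totals [61, 50], col totals [20, 49, 42], n=111
χ² = (5−10.99)²/10.99 + (28−26.93)²/26.93 + (28−23.08)²/23.08 + (15−9.01)²/9.01 + (21−22.07)²/22.07 + (14−18.92)²/18.92 = 9.6716
df = 2
p-value (upper-tail) = 0.00794
At α=0.05: p < α → reject H₀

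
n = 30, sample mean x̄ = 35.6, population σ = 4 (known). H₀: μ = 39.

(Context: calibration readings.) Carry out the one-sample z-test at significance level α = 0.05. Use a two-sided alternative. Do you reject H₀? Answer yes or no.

reject H₀: yes

SE = σ/√n = 4/√30 = 0.7303
z = (x̄−μ₀)/SE = (35.6−39)/0.7303 = -4.6556
p-value (two-sided) = 0.00000
At α=0.05: p < α → reject H₀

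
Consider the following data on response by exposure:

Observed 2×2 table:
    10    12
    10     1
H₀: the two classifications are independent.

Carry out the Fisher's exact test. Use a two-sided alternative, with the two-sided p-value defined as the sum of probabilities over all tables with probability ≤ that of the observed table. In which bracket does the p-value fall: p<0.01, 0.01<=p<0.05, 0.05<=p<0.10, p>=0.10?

Margins: r₁=22, r₂=11, c₁=20, c₂=13, n=33
p_obs = C(22,10)·C(11,10)/C(33,20); sum pmf over tables with pmf ≤ p_obs
p-value (two-sided) = 0.02159
→ bracket: 0.01<=p<0.05

p-value bracket: 0.01<=p<0.05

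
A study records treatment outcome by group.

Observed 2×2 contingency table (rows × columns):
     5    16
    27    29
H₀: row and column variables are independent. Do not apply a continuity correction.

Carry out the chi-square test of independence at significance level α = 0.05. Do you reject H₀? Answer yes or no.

Row totals [21, 56], col totals [32, 45], n=77
χ² = (5−8.73)²/8.73 + (16−12.27)²/12.27 + (27−23.27)²/23.27 + (29−32.73)²/32.73 = 3.7453
df = 1
p-value (upper-tail) = 0.05296
At α=0.05: p ≥ α → fail to reject H₀

reject H₀: no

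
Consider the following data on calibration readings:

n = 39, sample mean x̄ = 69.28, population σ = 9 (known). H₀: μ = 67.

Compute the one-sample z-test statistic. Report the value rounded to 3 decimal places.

SE = σ/√n = 9/√39 = 1.4412
z = (x̄−μ₀)/SE = (69.28−67)/1.4412 = 1.5821

test statistic = 1.582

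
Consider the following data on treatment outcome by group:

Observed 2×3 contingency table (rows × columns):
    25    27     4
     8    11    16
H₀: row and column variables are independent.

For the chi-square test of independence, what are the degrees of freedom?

degrees of freedom = 2

df = (r−1)(c−1) = (2−1)·(3−1) = 2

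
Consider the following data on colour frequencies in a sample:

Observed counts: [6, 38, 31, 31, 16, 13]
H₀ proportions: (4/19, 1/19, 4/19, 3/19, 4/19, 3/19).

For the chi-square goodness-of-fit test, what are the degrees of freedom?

degrees of freedom = 5

df = k − 1 = 6 − 1 = 5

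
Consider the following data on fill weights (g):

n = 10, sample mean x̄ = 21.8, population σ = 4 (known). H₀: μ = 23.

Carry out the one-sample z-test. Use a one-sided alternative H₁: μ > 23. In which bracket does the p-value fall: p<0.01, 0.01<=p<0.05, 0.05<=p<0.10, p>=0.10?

SE = σ/√n = 4/√10 = 1.2649
z = (x̄−μ₀)/SE = (21.8−23)/1.2649 = -0.9487
p-value (one-sided, H₁ greater) = 0.82861
→ bracket: p>=0.10

p-value bracket: p>=0.10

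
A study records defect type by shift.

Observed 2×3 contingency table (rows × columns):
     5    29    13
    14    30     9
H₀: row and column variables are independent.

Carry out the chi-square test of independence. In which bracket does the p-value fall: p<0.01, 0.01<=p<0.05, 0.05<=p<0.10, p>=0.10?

p-value bracket: 0.05<=p<0.10

Row totals [47, 53], col totals [19, 59, 22], n=100
χ² = (5−8.93)²/8.93 + (29−27.73)²/27.73 + (13−10.34)²/10.34 + (14−10.07)²/10.07 + (30−31.27)²/31.27 + (9−11.66)²/11.66 = 4.6642
df = 2
p-value (upper-tail) = 0.09709
→ bracket: 0.05<=p<0.10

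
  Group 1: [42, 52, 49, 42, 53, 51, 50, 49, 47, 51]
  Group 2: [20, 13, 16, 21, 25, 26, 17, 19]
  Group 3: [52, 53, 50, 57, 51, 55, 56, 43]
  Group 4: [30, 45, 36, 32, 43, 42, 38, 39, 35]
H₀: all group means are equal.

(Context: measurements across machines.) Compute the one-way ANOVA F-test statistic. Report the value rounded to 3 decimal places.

test statistic = 89.361

Group means [48.60, 19.62, 52.12, 37.78], grand mean 40.000
SSB = Σnᵢ(x̄ᵢ−x̄)² = 5281.294; SSW = ΣΣ(x−x̄ᵢ)² = 610.706
MSB = 5281.294/3 = 1760.4315; MSW = 610.706/31 = 19.7002
F = MSB/MSW = 89.3612
df = (3, 31)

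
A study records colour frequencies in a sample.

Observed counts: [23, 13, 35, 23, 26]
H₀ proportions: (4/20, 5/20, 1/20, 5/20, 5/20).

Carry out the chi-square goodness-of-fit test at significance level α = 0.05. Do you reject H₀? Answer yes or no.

reject H₀: yes

n = 120; E_i = n·p_i = [24.00, 30.00, 6.00, 30.00, 30.00]
χ² = (23−24.00)²/24.00 + (13−30.00)²/30.00 + (35−6.00)²/6.00 + (23−30.00)²/30.00 + (26−30.00)²/30.00 = 152.0083
df = 4
p-value (upper-tail) = 0.00000
At α=0.05: p < α → reject H₀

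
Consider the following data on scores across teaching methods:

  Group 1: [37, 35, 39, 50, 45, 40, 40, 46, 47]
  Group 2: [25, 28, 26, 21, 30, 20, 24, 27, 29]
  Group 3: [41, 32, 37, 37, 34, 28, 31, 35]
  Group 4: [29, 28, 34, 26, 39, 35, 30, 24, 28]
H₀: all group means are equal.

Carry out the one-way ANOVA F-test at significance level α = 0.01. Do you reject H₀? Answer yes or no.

Group means [42.11, 25.56, 34.38, 30.33], grand mean 33.057
SSB = Σnᵢ(x̄ᵢ−x̄)² = 1324.900; SSW = ΣΣ(x−x̄ᵢ)² = 596.986
MSB = 1324.900/3 = 441.6332; MSW = 596.986/31 = 19.2576
F = MSB/MSW = 22.9329
df = (3, 31)
p-value (upper-tail) = 0.00000
At α=0.01: p < α → reject H₀

reject H₀: yes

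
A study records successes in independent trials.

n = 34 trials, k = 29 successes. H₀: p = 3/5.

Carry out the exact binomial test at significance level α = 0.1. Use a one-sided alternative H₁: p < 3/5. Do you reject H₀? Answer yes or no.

Exact binomial: n=34, k=29, p₀=3/5=0.6000
P(X≤29) from Σ C(n,i)·p₀^i·(1−p₀)^(n−i)
p-value (one-sided, H₁ less) = 0.99968
At α=0.1: p ≥ α → fail to reject H₀

reject H₀: no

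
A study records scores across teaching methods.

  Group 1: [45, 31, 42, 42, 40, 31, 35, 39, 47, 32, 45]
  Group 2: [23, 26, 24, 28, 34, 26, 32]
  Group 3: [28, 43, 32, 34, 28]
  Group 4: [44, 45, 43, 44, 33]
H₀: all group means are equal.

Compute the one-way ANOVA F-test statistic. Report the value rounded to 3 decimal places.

test statistic = 9.212

Group means [39.00, 27.57, 33.00, 41.80], grand mean 35.571
SSB = Σnᵢ(x̄ᵢ−x̄)² = 804.343; SSW = ΣΣ(x−x̄ᵢ)² = 698.514
MSB = 804.343/3 = 268.1143; MSW = 698.514/24 = 29.1048
F = MSB/MSW = 9.2120
df = (3, 24)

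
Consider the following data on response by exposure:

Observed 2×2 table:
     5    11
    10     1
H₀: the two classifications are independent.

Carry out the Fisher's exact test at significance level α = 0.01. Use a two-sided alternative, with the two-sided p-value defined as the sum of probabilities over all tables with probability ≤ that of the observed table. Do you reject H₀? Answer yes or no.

Margins: r₁=16, r₂=11, c₁=15, c₂=12, n=27
p_obs = C(16,5)·C(11,10)/C(27,15); sum pmf over tables with pmf ≤ p_obs
p-value (two-sided) = 0.00472
At α=0.01: p < α → reject H₀

reject H₀: yes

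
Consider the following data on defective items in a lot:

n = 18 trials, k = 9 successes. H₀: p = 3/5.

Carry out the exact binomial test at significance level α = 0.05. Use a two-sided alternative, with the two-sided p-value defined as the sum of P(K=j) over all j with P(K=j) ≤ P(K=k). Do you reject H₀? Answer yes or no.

Exact binomial: n=18, k=9, p₀=3/5=0.6000
P(X=j) = C(n,j)·p₀^j·(1−p₀)^(n−j); p = Σ P(X=j) over j with P(X=j) ≤ P(X=9)
p-value (two-sided) = 0.47192
At α=0.05: p ≥ α → fail to reject H₀

reject H₀: no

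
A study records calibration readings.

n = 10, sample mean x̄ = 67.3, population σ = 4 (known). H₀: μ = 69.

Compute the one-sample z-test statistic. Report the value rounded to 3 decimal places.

SE = σ/√n = 4/√10 = 1.2649
z = (x̄−μ₀)/SE = (67.3−69)/1.2649 = -1.3440

test statistic = -1.344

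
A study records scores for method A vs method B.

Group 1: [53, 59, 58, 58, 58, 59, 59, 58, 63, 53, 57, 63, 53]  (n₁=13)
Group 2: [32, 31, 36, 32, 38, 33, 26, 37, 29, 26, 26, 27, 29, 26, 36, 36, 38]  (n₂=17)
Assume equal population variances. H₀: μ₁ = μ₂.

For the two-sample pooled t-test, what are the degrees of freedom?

degrees of freedom = 28

df = n₁ + n₂ − 2 = 13 + 17 − 2 = 28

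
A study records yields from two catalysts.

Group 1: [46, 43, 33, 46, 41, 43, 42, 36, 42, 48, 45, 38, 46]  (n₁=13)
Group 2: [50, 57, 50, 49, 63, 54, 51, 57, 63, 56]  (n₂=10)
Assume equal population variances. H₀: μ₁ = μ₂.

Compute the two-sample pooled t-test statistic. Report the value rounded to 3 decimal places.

test statistic = -6.429

x̄₁=42.231, s₁=4.362, n₁=13
x̄₂=55.000, s₂=5.164, n₂=10
s_p² = [12·4.362² + 9·5.164²]/21 = 22.3004
SE = √(s_p²·(1/13+1/10)) = 1.9863
t = (42.231−55.000)/1.9863 = -6.4286
df = 21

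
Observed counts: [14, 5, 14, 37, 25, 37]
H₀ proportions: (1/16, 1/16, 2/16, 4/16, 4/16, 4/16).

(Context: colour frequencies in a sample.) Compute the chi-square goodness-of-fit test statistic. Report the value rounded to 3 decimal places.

test statistic = 8.576

n = 132; E_i = n·p_i = [8.25, 8.25, 16.50, 33.00, 33.00, 33.00]
χ² = (14−8.25)²/8.25 + (5−8.25)²/8.25 + (14−16.50)²/16.50 + (37−33.00)²/33.00 + (25−33.00)²/33.00 + (37−33.00)²/33.00 = 8.5758
df = 5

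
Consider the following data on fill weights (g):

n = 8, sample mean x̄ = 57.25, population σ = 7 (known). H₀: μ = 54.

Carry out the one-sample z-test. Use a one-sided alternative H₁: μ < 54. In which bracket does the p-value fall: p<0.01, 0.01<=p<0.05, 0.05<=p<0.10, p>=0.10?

p-value bracket: p>=0.10

SE = σ/√n = 7/√8 = 2.4749
z = (x̄−μ₀)/SE = (57.25−54)/2.4749 = 1.3132
p-value (one-sided, H₁ less) = 0.90544
→ bracket: p>=0.10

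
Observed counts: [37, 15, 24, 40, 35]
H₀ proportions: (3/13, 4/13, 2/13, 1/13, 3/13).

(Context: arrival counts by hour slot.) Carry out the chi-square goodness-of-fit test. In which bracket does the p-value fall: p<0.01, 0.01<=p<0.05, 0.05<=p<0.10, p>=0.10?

n = 151; E_i = n·p_i = [34.85, 46.46, 23.23, 11.62, 34.85]
χ² = (37−34.85)²/34.85 + (15−46.46)²/46.46 + (24−23.23)²/23.23 + (40−11.62)²/11.62 + (35−34.85)²/34.85 = 90.8273
df = 4
p-value (upper-tail) = 0.00000
→ bracket: p<0.01

p-value bracket: p<0.01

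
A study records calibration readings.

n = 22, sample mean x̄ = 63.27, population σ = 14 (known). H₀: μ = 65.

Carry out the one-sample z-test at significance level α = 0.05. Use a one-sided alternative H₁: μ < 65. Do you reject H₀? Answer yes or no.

SE = σ/√n = 14/√22 = 2.9848
z = (x̄−μ₀)/SE = (63.27−65)/2.9848 = -0.5796
p-value (one-sided, H₁ less) = 0.28109
At α=0.05: p ≥ α → fail to reject H₀

reject H₀: no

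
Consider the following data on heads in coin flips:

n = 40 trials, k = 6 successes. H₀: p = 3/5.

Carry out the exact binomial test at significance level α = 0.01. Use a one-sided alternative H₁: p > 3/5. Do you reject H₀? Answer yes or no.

Exact binomial: n=40, k=6, p₀=3/5=0.6000
P(X≥6) from Σ C(n,i)·p₀^i·(1−p₀)^(n−i)
p-value (one-sided, H₁ greater) = 1.00000
At α=0.01: p ≥ α → fail to reject H₀

reject H₀: no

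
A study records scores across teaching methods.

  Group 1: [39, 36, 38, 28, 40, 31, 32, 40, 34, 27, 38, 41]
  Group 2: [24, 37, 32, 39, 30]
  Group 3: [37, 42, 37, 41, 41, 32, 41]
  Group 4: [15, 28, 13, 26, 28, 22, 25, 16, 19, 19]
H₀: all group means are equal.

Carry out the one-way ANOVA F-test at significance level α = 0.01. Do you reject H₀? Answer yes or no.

Group means [35.33, 32.40, 38.71, 21.10], grand mean 31.412
SSB = Σnᵢ(x̄ᵢ−x̄)² = 1626.040; SSW = ΣΣ(x−x̄ᵢ)² = 750.195
MSB = 1626.040/3 = 542.0134; MSW = 750.195/30 = 25.0065
F = MSB/MSW = 21.6749
df = (3, 30)
p-value (upper-tail) = 0.00000
At α=0.01: p < α → reject H₀

reject H₀: yes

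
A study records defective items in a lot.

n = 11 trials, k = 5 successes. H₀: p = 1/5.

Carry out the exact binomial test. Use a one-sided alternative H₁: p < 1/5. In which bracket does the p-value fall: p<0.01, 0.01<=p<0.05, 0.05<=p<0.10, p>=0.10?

Exact binomial: n=11, k=5, p₀=1/5=0.2000
P(X≤5) from Σ C(n,i)·p₀^i·(1−p₀)^(n−i)
p-value (one-sided, H₁ less) = 0.98835
→ bracket: p>=0.10

p-value bracket: p>=0.10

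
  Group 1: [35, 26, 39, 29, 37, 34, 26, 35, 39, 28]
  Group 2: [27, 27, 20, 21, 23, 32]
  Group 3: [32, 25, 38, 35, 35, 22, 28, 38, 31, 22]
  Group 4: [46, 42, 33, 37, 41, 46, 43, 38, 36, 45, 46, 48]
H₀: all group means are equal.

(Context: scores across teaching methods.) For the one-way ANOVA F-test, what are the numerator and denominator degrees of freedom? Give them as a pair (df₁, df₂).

k = 4 groups, N = 38 total
df = (k−1, N−k) = (4−1, 38−4) = (3, 34)

degrees of freedom = [3, 34]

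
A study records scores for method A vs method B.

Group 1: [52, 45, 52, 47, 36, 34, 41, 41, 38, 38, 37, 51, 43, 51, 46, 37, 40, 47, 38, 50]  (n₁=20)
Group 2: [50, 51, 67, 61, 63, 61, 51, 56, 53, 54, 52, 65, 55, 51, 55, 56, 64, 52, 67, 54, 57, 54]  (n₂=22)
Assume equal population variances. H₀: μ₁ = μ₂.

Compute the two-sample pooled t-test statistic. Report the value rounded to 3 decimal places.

x̄₁=43.200, s₁=5.970, n₁=20
x̄₂=56.773, s₂=5.520, n₂=22
s_p² = [19·5.970² + 21·5.520²]/40 = 32.9266
SE = √(s_p²·(1/20+1/22)) = 1.7728
t = (43.200−56.773)/1.7728 = -7.6559
df = 40

test statistic = -7.656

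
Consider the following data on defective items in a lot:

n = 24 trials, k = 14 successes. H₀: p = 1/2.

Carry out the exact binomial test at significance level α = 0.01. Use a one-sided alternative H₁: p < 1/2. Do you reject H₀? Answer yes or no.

reject H₀: no

Exact binomial: n=24, k=14, p₀=1/2=0.5000
P(X≤14) from Σ C(n,i)·p₀^i·(1−p₀)^(n−i)
p-value (one-sided, H₁ less) = 0.84627
At α=0.01: p ≥ α → fail to reject H₀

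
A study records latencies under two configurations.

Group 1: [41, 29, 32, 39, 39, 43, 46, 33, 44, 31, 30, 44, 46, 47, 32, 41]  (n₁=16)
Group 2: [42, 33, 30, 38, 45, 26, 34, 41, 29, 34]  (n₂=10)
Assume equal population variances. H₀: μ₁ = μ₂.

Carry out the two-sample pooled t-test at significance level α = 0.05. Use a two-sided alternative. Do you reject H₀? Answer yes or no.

reject H₀: no

x̄₁=38.562, s₁=6.387, n₁=16
x̄₂=35.200, s₂=6.161, n₂=10
s_p² = [15·6.387² + 9·6.161²]/24 = 39.7307
SE = √(s_p²·(1/16+1/10)) = 2.5409
t = (38.562−35.200)/2.5409 = 1.3233
df = 24
p-value (two-sided) = 0.19819
At α=0.05: p ≥ α → fail to reject H₀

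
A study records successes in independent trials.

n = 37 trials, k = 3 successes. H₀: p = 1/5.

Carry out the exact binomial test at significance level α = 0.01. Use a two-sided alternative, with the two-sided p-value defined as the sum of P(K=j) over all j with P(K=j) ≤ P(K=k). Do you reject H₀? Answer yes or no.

Exact binomial: n=37, k=3, p₀=1/5=0.2000
P(X=j) = C(n,j)·p₀^j·(1−p₀)^(n−j); p = Σ P(X=j) over j with P(X=j) ≤ P(X=3)
p-value (two-sided) = 0.09671
At α=0.01: p ≥ α → fail to reject H₀

reject H₀: no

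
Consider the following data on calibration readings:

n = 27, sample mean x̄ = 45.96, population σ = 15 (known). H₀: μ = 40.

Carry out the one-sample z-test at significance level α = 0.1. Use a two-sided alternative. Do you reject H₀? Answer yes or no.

SE = σ/√n = 15/√27 = 2.8868
z = (x̄−μ₀)/SE = (45.96−40)/2.8868 = 2.0646
p-value (two-sided) = 0.03896
At α=0.1: p < α → reject H₀

reject H₀: yes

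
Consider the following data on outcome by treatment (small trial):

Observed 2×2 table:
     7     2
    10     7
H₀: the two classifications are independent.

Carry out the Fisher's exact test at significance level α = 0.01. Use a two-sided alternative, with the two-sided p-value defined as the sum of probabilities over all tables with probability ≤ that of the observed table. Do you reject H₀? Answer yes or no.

Margins: r₁=9, r₂=17, c₁=17, c₂=9, n=26
p_obs = C(9,7)·C(17,10)/C(26,17); sum pmf over tables with pmf ≤ p_obs
p-value (two-sided) = 0.41775
At α=0.01: p ≥ α → fail to reject H₀

reject H₀: no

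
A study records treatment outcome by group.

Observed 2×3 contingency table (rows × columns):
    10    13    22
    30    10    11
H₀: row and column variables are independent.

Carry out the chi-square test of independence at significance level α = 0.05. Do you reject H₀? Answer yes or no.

Row totals [45, 51], col totals [40, 23, 33], n=96
χ² = (10−18.75)²/18.75 + (13−10.78)²/10.78 + (22−15.47)²/15.47 + (30−21.25)²/21.25 + (10−12.22)²/12.22 + (11−17.53)²/17.53 = 13.7366
df = 2
p-value (upper-tail) = 0.00104
At α=0.05: p < α → reject H₀

reject H₀: yes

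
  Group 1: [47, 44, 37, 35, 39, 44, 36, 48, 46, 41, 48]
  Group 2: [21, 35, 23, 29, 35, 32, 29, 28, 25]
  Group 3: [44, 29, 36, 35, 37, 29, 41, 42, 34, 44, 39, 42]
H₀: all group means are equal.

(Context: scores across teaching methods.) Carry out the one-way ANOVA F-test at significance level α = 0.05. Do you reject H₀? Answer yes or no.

reject H₀: yes

Group means [42.27, 28.56, 37.67], grand mean 36.688
SSB = Σnᵢ(x̄ᵢ−x̄)² = 949.804; SSW = ΣΣ(x−x̄ᵢ)² = 741.071
MSB = 949.804/2 = 474.9021; MSW = 741.071/29 = 25.5542
F = MSB/MSW = 18.5841
df = (2, 29)
p-value (upper-tail) = 0.00001
At α=0.05: p < α → reject H₀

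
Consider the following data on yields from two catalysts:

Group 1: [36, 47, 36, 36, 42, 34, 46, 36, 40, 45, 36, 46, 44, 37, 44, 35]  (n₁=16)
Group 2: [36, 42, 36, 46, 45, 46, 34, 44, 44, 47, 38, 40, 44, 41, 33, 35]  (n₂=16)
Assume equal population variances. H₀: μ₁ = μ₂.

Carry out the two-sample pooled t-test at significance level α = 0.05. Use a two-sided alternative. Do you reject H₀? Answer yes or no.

reject H₀: no

x̄₁=40.000, s₁=4.705, n₁=16
x̄₂=40.688, s₂=4.743, n₂=16
s_p² = [15·4.705² + 15·4.743²]/30 = 22.3146
SE = √(s_p²·(1/16+1/16)) = 1.6701
t = (40.000−40.688)/1.6701 = -0.4116
df = 30
p-value (two-sided) = 0.68353
At α=0.05: p ≥ α → fail to reject H₀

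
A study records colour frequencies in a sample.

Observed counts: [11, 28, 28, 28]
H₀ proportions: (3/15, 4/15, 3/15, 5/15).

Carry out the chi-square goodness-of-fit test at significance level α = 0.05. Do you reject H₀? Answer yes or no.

n = 95; E_i = n·p_i = [19.00, 25.33, 19.00, 31.67]
χ² = (11−19.00)²/19.00 + (28−25.33)²/25.33 + (28−19.00)²/19.00 + (28−31.67)²/31.67 = 8.3368
df = 3
p-value (upper-tail) = 0.03954
At α=0.05: p < α → reject H₀

reject H₀: yes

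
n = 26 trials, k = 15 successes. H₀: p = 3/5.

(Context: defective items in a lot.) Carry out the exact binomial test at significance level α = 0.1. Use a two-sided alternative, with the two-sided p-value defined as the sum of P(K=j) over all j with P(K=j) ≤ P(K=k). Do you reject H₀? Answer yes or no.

Exact binomial: n=26, k=15, p₀=3/5=0.6000
P(X=j) = C(n,j)·p₀^j·(1−p₀)^(n−j); p = Σ P(X=j) over j with P(X=j) ≤ P(X=15)
p-value (two-sided) = 0.84287
At α=0.1: p ≥ α → fail to reject H₀

reject H₀: no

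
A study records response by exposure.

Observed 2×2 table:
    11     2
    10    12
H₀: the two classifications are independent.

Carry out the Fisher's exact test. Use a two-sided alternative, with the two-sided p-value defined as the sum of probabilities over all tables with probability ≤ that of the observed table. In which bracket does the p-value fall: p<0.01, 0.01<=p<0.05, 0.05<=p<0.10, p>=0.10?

Margins: r₁=13, r₂=22, c₁=21, c₂=14, n=35
p_obs = C(13,11)·C(22,10)/C(35,21); sum pmf over tables with pmf ≤ p_obs
p-value (two-sided) = 0.03374
→ bracket: 0.01<=p<0.05

p-value bracket: 0.01<=p<0.05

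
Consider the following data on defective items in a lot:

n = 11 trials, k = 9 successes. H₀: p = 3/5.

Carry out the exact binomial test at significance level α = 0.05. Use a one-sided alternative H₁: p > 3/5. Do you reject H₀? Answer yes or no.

Exact binomial: n=11, k=9, p₀=3/5=0.6000
P(X≥9) from Σ C(n,i)·p₀^i·(1−p₀)^(n−i)
p-value (one-sided, H₁ greater) = 0.11892
At α=0.05: p ≥ α → fail to reject H₀

reject H₀: no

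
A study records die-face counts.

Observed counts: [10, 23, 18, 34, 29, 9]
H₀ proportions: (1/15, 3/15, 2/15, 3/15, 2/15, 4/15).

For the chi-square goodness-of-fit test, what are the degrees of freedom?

df = k − 1 = 6 − 1 = 5

degrees of freedom = 5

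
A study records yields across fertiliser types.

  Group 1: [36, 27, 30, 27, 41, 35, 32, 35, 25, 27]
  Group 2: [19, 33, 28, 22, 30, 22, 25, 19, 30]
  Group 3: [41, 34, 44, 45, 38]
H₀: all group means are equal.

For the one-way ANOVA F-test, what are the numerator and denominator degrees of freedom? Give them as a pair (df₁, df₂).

k = 3 groups, N = 24 total
df = (k−1, N−k) = (3−1, 24−3) = (2, 21)

degrees of freedom = [2, 21]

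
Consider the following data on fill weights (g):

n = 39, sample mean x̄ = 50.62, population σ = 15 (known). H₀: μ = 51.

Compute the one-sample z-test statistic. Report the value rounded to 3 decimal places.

test statistic = -0.158

SE = σ/√n = 15/√39 = 2.4019
z = (x̄−μ₀)/SE = (50.62−51)/2.4019 = -0.1582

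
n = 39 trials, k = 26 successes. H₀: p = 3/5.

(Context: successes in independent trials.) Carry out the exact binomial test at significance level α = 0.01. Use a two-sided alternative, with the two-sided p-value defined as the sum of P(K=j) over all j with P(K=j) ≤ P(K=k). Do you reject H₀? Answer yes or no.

reject H₀: no

Exact binomial: n=39, k=26, p₀=3/5=0.6000
P(X=j) = C(n,j)·p₀^j·(1−p₀)^(n−j); p = Σ P(X=j) over j with P(X=j) ≤ P(X=26)
p-value (two-sided) = 0.41968
At α=0.01: p ≥ α → fail to reject H₀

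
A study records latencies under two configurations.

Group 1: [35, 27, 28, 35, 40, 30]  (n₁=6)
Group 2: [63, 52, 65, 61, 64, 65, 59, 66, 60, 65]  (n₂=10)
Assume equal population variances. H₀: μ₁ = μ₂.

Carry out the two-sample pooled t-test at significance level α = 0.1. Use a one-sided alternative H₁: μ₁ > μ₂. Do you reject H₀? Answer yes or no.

x̄₁=32.500, s₁=5.010, n₁=6
x̄₂=62.000, s₂=4.243, n₂=10
s_p² = [5·5.010² + 9·4.243²]/14 = 20.5357
SE = √(s_p²·(1/6+1/10)) = 2.3401
t = (32.500−62.000)/2.3401 = -12.6062
df = 14
p-value (one-sided, H₁ greater) = 1.00000
At α=0.1: p ≥ α → fail to reject H₀

reject H₀: no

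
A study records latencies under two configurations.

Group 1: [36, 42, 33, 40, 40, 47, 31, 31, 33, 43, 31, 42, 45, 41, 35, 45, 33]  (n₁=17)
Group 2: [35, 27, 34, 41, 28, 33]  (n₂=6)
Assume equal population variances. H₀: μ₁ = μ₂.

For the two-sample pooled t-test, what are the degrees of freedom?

degrees of freedom = 21

df = n₁ + n₂ − 2 = 17 + 6 − 2 = 21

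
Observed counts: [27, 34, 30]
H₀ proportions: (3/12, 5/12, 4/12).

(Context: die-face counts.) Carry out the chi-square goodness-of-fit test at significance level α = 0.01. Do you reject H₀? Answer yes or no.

n = 91; E_i = n·p_i = [22.75, 37.92, 30.33]
χ² = (27−22.75)²/22.75 + (34−37.92)²/37.92 + (30−30.33)²/30.33 = 1.2022
df = 2
p-value (upper-tail) = 0.54821
At α=0.01: p ≥ α → fail to reject H₀

reject H₀: no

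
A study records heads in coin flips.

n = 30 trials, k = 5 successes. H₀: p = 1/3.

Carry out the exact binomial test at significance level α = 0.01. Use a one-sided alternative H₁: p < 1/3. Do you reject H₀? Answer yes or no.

reject H₀: no

Exact binomial: n=30, k=5, p₀=1/3=0.3333
P(X≤5) from Σ C(n,i)·p₀^i·(1−p₀)^(n−i)
p-value (one-sided, H₁ less) = 0.03545
At α=0.01: p ≥ α → fail to reject H₀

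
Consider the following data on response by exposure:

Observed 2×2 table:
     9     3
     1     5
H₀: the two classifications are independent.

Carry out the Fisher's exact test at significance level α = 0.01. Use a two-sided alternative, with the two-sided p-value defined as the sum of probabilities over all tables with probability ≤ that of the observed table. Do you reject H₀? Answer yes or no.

Margins: r₁=12, r₂=6, c₁=10, c₂=8, n=18
p_obs = C(12,9)·C(6,1)/C(18,10); sum pmf over tables with pmf ≤ p_obs
p-value (two-sided) = 0.04299
At α=0.01: p ≥ α → fail to reject H₀

reject H₀: no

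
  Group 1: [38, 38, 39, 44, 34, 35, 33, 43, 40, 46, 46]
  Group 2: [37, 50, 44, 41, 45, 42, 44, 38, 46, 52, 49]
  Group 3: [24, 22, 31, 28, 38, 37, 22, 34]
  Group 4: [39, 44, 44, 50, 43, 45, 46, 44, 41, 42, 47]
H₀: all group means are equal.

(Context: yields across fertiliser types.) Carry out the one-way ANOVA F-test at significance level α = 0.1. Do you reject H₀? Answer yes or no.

reject H₀: yes

Group means [39.64, 44.36, 29.50, 44.09], grand mean 40.122
SSB = Σnᵢ(x̄ᵢ−x̄)² = 1276.390; SSW = ΣΣ(x−x̄ᵢ)² = 826.000
MSB = 1276.390/3 = 425.4634; MSW = 826.000/37 = 22.3243
F = MSB/MSW = 19.0583
df = (3, 37)
p-value (upper-tail) = 0.00000
At α=0.1: p < α → reject H₀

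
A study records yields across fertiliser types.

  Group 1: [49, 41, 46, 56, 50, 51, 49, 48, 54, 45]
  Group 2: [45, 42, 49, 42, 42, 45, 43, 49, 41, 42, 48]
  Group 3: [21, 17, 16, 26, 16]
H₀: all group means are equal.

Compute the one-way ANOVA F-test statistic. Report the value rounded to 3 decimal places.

test statistic = 106.806

Group means [48.90, 44.36, 19.20], grand mean 41.269
SSB = Σnᵢ(x̄ᵢ−x̄)² = 3122.870; SSW = ΣΣ(x−x̄ᵢ)² = 336.245
MSB = 3122.870/2 = 1561.4350; MSW = 336.245/23 = 14.6194
F = MSB/MSW = 106.8059
df = (2, 23)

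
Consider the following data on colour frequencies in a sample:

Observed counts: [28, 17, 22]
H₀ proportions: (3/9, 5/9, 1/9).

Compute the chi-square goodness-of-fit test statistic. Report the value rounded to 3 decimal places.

n = 67; E_i = n·p_i = [22.33, 37.22, 7.44]
χ² = (28−22.33)²/22.33 + (17−37.22)²/37.22 + (22−7.44)²/7.44 = 40.8836
df = 2

test statistic = 40.884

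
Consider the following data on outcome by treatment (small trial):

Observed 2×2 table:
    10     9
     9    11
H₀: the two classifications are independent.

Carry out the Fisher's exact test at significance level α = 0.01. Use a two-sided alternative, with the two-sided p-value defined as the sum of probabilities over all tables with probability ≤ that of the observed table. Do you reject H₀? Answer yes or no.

Margins: r₁=19, r₂=20, c₁=19, c₂=20, n=39
p_obs = C(19,10)·C(20,9)/C(39,19); sum pmf over tables with pmf ≤ p_obs
p-value (two-sided) = 0.75237
At α=0.01: p ≥ α → fail to reject H₀

reject H₀: no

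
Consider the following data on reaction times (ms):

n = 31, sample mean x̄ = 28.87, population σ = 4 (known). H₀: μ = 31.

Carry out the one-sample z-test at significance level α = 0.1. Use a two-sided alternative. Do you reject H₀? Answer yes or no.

SE = σ/√n = 4/√31 = 0.7184
z = (x̄−μ₀)/SE = (28.87−31)/0.7184 = -2.9648
p-value (two-sided) = 0.00303
At α=0.1: p < α → reject H₀

reject H₀: yes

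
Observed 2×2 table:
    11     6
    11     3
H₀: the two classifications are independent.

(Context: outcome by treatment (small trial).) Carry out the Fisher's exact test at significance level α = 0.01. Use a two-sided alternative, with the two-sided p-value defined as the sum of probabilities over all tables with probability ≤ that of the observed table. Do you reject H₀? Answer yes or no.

reject H₀: no

Margins: r₁=17, r₂=14, c₁=22, c₂=9, n=31
p_obs = C(17,11)·C(14,11)/C(31,22); sum pmf over tables with pmf ≤ p_obs
p-value (two-sided) = 0.45640
At α=0.01: p ≥ α → fail to reject H₀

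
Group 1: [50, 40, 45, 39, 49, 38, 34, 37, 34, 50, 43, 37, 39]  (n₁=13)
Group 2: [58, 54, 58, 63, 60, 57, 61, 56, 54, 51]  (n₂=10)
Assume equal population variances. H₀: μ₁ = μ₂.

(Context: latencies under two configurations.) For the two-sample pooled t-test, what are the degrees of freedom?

degrees of freedom = 21

df = n₁ + n₂ − 2 = 13 + 10 − 2 = 21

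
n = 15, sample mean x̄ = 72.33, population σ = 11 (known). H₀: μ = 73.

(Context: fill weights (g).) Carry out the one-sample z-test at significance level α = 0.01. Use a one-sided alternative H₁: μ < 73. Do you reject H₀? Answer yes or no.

SE = σ/√n = 11/√15 = 2.8402
z = (x̄−μ₀)/SE = (72.33−73)/2.8402 = -0.2359
p-value (one-sided, H₁ less) = 0.40676
At α=0.01: p ≥ α → fail to reject H₀

reject H₀: no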